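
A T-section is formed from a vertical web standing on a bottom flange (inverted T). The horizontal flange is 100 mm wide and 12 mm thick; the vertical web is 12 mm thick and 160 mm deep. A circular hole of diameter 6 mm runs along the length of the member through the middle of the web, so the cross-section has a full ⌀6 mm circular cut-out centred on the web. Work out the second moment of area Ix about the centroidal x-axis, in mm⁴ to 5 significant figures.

Ix ≈ 9.5408 × 10⁶ mm⁴

Treat the section as a set of non-overlapping primitives; coordinates are from the bounding-box lower-left.
Flange: 100 × 12, A = 1 200 mm², y = 6 mm, Ī = 14 400 mm⁴.
Web: 12 × 160, A = 1 920 mm², y = 92 mm, Ī = 4 096 000 mm⁴.
Hole (subtracted): ⌀6, A = 28.27433 mm², y = 92 mm, Ī = 63.61725 mm⁴.
Centroid: ȳ = ΣA·y / ΣA = 58.62058 mm.
Transfer each piece to the centroidal x-axis using Ī + A·d² with d = y − 58.62058:
  flange: d = -52.62058 mm → contributes +3 337 111 mm⁴
  web: d = 33.37942 mm → contributes +6 235 236 mm⁴
  hole: d = 33.37942 mm → contributes −31566.47 mm⁴
Total I = 9 540 781 mm⁴.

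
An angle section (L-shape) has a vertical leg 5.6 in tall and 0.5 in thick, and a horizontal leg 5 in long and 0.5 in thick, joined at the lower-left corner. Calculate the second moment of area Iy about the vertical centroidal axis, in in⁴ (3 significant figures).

Iy ≈ 11.7 in⁴

Treat the section as a set of non-overlapping primitives; coordinates are from the bounding-box lower-left.
Vertical leg: 0.5 × 5.6, A = 2.8 in², x = 0.25 in, Ī = 0.058333 in⁴.
Horizontal leg (remainder): 4.5 × 0.5, A = 2.25 in², x = 2.75 in, Ī = 3.7969 in⁴.
Centroid: x̄ = ΣA·x / ΣA = 1.3639 in.
Transfer each piece to the vertical centroidal axis using Ī + A·d² with d = x − 1.3639:
  vertical leg: d = -1.1139 in → contributes +3.5323 in⁴
  horizontal leg (remainder): d = 1.3861 in → contributes +8.12 in⁴
Total I = 11.652 in⁴.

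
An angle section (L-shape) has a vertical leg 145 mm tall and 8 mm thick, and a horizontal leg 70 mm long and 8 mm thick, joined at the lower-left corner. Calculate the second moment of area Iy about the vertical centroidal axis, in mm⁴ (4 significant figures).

Treat the section as a set of non-overlapping primitives; coordinates are from the bounding-box lower-left.
Vertical leg: 8 × 145, A = 1 160 mm², x = 4 mm, Ī = 6186.67 mm⁴.
Horizontal leg (remainder): 62 × 8, A = 496 mm², x = 39 mm, Ī = 158 885 mm⁴.
Centroid: x̄ = ΣA·x / ΣA = 14.4831 mm.
Transfer each piece to the vertical centroidal axis using Ī + A·d² with d = x − 14.4831:
  vertical leg: d = -10.4831 mm → contributes +133 665 mm⁴
  horizontal leg (remainder): d = 24.5169 mm → contributes +457 020 mm⁴
Total I = 590 686 mm⁴.

Iy ≈ 5.907 × 10⁵ mm⁴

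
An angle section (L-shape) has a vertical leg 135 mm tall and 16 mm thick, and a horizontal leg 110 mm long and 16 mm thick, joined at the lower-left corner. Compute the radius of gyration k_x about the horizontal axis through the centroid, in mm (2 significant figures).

Break the section into simple shapes (no overlaps), measuring from the bottom-left corner of the bounding box.
Vertical leg: 16 × 135, A = 2 160 mm², y = 67.5 mm, Ī = 3 280 500 mm⁴.
Horizontal leg (remainder): 94 × 16, A = 1 504 mm², y = 8 mm, Ī = 32 085 mm⁴.
Centroid: ȳ = ΣA·y / ΣA = 43.08 mm.
Transfer each piece to the horizontal axis through the centroid using Ī + A·d² with d = y − 43.08:
  vertical leg: d = 24.42 mm → contributes +4 568 964 mm⁴
  horizontal leg (remainder): d = -35.08 mm → contributes +1 882 540 mm⁴
Total I = 6 451 504 mm⁴.
Radius of gyration: k = √(I/A) = √(6 451 504 / 3 664) = 41.96 mm.

k_x ≈ 42 mm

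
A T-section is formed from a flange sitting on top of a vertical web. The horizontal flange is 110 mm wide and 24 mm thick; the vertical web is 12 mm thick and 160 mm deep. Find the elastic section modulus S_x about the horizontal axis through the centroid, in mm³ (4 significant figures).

Split into non-overlapping primitives; take the origin at the lower-left of the bounding box.
Flange: 110 × 24, A = 2 640 mm², y = 172 mm, Ī = 126 720 mm⁴.
Web: 12 × 160, A = 1 920 mm², y = 80 mm, Ī = 4 096 000 mm⁴.
Centroid: ȳ = ΣA·y / ΣA = 133.263 mm.
Transfer each piece to the horizontal axis through the centroid using Ī + A·d² with d = y − 133.263:
  flange: d = 38.7368 mm → contributes +4 088 153 mm⁴
  web: d = -53.2632 mm → contributes +9 542 971 mm⁴
Total I = 13 631 124 mm⁴.
Extreme fibre distance c = 133.263 mm; S = I/c = 102 287 mm³.

S_x ≈ 1.023 × 10⁵ mm³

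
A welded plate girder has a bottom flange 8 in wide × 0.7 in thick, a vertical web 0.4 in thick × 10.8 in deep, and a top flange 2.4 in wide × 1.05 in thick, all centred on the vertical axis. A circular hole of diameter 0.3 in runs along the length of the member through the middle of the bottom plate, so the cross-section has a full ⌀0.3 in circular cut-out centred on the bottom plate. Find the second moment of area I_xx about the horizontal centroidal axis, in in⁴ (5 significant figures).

Break the section into simple shapes (no overlaps), measuring from the bottom-left corner of the bounding box.
Bottom plate: 8 × 0.7, A = 5.6 in², y = 0.35 in, Ī = 0.2286667 in⁴.
Web plate: 0.4 × 10.8, A = 4.32 in², y = 6.1 in, Ī = 41.9904 in⁴.
Top plate: 2.4 × 1.05, A = 2.52 in², y = 12.025 in, Ī = 0.231525 in⁴.
Hole (subtracted): ⌀0.3, A = 0.07068583 in², y = 0.35 in, Ī = 0.0003976078 in⁴.
Centroid: ȳ = ΣA·y / ΣA = 4.736743 in.
Transfer each piece to the horizontal centroidal axis using Ī + A·d² with d = y − 4.736743:
  bottom plate: d = -4.386743 in → contributes +107.9923 in⁴
  web plate: d = 1.363257 in → contributes +50.01899 in⁴
  top plate: d = 7.288257 in → contributes +134.0906 in⁴
  hole: d = -4.386743 in → contributes −1.360641 in⁴
Total I = 290.7413 in⁴.

I_xx ≈ 290.74 in⁴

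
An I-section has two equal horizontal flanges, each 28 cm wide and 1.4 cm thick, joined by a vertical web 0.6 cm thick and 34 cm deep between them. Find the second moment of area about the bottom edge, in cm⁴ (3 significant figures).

Treat the section as a set of non-overlapping primitives; coordinates are from the bounding-box lower-left.
Bottom flange: 28 × 1.4, A = 39.2 cm², y = 0.7 cm, Ī = 6.4027 cm⁴.
Web: 0.6 × 34, A = 20.4 cm², y = 18.4 cm, Ī = 1965.2 cm⁴.
Top flange: 28 × 1.4, A = 39.2 cm², y = 36.1 cm, Ī = 6.4027 cm⁴.
Transfer each piece to the bottom edge using Ī + A·d² with d = y − 0:
  bottom flange: d = 0.7 cm → contributes +25.611 cm⁴
  web: d = 18.4 cm → contributes +8871.8 cm⁴
  top flange: d = 36.1 cm → contributes +51 092 cm⁴
Total I = 59 990 cm⁴.

I_base ≈ 6.00 × 10⁴ cm⁴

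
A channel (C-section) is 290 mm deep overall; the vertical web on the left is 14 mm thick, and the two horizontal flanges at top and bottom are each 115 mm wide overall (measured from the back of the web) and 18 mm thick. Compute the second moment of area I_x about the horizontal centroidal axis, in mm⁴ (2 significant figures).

I_x ≈ 9.6 × 10⁷ mm⁴

Split into non-overlapping primitives; take the origin at the lower-left of the bounding box.
Web: 14 × 290, A = 4 060 mm², y = 145 mm, Ī = 28 453 833 mm⁴.
Top flange (beyond web): 101 × 18, A = 1 818 mm², y = 281 mm, Ī = 49 086 mm⁴.
Bottom flange (beyond web): 101 × 18, A = 1 818 mm², y = 9 mm, Ī = 49 086 mm⁴.
By symmetry the centroid is at mid-height, ȳ = 145 mm.
Transfer each piece to the horizontal centroidal axis using Ī + A·d² with d = y − 145:
  web: d = 0 mm → contributes +28 453 833 mm⁴
  top flange (beyond web): d = 136 mm → contributes +33 674 814 mm⁴
  bottom flange (beyond web): d = -136 mm → contributes +33 674 814 mm⁴
Total I = 95 803 461 mm⁴.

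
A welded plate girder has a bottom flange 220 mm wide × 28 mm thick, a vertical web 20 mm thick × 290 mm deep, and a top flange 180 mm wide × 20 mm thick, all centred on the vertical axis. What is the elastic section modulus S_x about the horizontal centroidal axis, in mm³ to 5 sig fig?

S_x ≈ 1.4159 × 10⁶ mm³

Break the section into simple shapes (no overlaps), measuring from the bottom-left corner of the bounding box.
Bottom plate: 220 × 28, A = 6 160 mm², y = 14 mm, Ī = 402453.3 mm⁴.
Web plate: 20 × 290, A = 5 800 mm², y = 173 mm, Ī = 40 648 333 mm⁴.
Top plate: 180 × 20, A = 3 600 mm², y = 328 mm, Ī = 120 000 mm⁴.
Centroid: ȳ = ΣA·y / ΣA = 145.9152 mm.
Transfer each piece to the horizontal centroidal axis using Ī + A·d² with d = y − 145.9152:
  bottom plate: d = -131.9152 mm → contributes +107 596 379 mm⁴
  web plate: d = 27.08483 mm → contributes +44 903 145 mm⁴
  top plate: d = 182.0848 mm → contributes +119 477 591 mm⁴
Total I = 271 977 115 mm⁴.
Extreme fibre distance c = 192.0848 mm; S = I/c = 1 415 922 mm³.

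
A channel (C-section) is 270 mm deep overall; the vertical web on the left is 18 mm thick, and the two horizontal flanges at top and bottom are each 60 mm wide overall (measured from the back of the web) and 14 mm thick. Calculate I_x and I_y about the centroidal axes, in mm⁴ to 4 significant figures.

I_x ≈ 4.881 × 10⁷ mm⁴, I_y ≈ 1.156 × 10⁶ mm⁴

Split into non-overlapping primitives; take the origin at the lower-left of the bounding box.
Web: 18 × 270, A = 4 860 mm², y = 135 mm, Ī = 29 524 500 mm⁴.
Top flange (beyond web): 42 × 14, A = 588 mm², y = 263 mm, Ī = 9 604 mm⁴.
Bottom flange (beyond web): 42 × 14, A = 588 mm², y = 7 mm, Ī = 9 604 mm⁴.
By symmetry the centroid is at mid-height, ȳ = 135 mm.
Transfer each piece to the centroidal x-axis using Ī + A·d² with d = y − 135:
  web: d = 0 mm → contributes +29 524 500 mm⁴
  top flange (beyond web): d = 128 mm → contributes +9 643 396 mm⁴
  bottom flange (beyond web): d = -128 mm → contributes +9 643 396 mm⁴
Total I = 48 811 292 mm⁴.
For the y-axis: x̄ = 14.8449 mm.
Repeating about the centroidal y-axis gives I_y = 1 156 283 mm⁴.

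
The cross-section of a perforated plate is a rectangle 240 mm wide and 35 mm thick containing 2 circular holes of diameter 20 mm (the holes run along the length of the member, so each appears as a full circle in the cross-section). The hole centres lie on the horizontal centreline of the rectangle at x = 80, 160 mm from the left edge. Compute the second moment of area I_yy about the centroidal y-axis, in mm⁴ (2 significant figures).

I_yy ≈ 3.9 × 10⁷ mm⁴

Treat the section as a set of non-overlapping primitives; coordinates are from the bounding-box lower-left.
Plate: 240 × 35, A = 8 400 mm², x = 120 mm, Ī = 40 320 000 mm⁴.
Hole 1 (subtracted): ⌀20, A = 314.2 mm², x = 80 mm, Ī = 7 854 mm⁴.
Hole 2 (subtracted): ⌀20, A = 314.2 mm², x = 160 mm, Ī = 7 854 mm⁴.
By symmetry the centroid is at mid-width, x̄ = 120 mm.
Transfer each piece to the centroidal y-axis using Ī + A·d² with d = x − 120:
  plate: d = 0 mm → contributes +40 320 000 mm⁴
  hole 1: d = -40 mm → contributes −510 509 mm⁴
  hole 2: d = 40 mm → contributes −510 509 mm⁴
Total I = 39 298 982 mm⁴.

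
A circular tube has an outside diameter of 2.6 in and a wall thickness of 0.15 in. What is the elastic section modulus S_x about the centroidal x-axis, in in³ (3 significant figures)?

Split into non-overlapping primitives; take the origin at the lower-left of the bounding box.
Outer circle: ⌀2.6, A = 5.3093 in², y = 1.3 in, Ī = 2.2432 in⁴.
Bore (subtracted): ⌀2.3, A = 4.1548 in², y = 1.3 in, Ī = 1.3737 in⁴.
By symmetry the centroid is at mid-height, ȳ = 1.3 in.
All pieces are centred on the centroidal x-axis, so I = ΣĪ (holes subtracted) = 0.86951 in⁴.
Extreme fibre distance c = 1.3 in; S = I/c = 0.66885 in³.

S_x ≈ 0.669 in³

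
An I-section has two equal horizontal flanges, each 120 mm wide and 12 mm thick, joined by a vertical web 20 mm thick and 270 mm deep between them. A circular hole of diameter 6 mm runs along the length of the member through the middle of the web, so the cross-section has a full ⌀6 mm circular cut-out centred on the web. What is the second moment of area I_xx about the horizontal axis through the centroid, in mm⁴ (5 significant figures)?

Decompose the section into non-overlapping parts with the origin at the bottom-left of its bounding rectangle.
Bottom flange: 120 × 12, A = 1 440 mm², y = 6 mm, Ī = 17 280 mm⁴.
Web: 20 × 270, A = 5 400 mm², y = 147 mm, Ī = 32 805 000 mm⁴.
Top flange: 120 × 12, A = 1 440 mm², y = 288 mm, Ī = 17 280 mm⁴.
Hole (subtracted): ⌀6, A = 28.27433 mm², y = 147 mm, Ī = 63.61725 mm⁴.
By symmetry the centroid is at mid-height, ȳ = 147 mm.
Transfer each piece to the horizontal axis through the centroid using Ī + A·d² with d = y − 147:
  bottom flange: d = -141 mm → contributes +28 645 920 mm⁴
  web: d = 0 mm → contributes +32 805 000 mm⁴
  top flange: d = 141 mm → contributes +28 645 920 mm⁴
  hole: d = 0 mm → contributes −63.61725 mm⁴
Total I = 90 096 776 mm⁴.

I_xx ≈ 9.0097 × 10⁷ mm⁴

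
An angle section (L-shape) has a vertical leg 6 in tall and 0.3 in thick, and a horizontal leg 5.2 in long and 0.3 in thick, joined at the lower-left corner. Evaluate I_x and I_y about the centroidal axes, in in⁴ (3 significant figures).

Decompose the section into non-overlapping parts with the origin at the bottom-left of its bounding rectangle.
Vertical leg: 0.3 × 6, A = 1.8 in², y = 3 in, Ī = 5.4 in⁴.
Horizontal leg (remainder): 4.9 × 0.3, A = 1.47 in², y = 0.15 in, Ī = 0.011025 in⁴.
Centroid: ȳ = ΣA·y / ΣA = 1.7188 in.
Transfer each piece to the centroidal x-axis using Ī + A·d² with d = y − 1.7188:
  vertical leg: d = 1.2812 in → contributes +8.3546 in⁴
  horizontal leg (remainder): d = -1.5688 in → contributes +3.6289 in⁴
Total I = 11.984 in⁴.
For the y-axis: x̄ = 1.3188 in.
Repeating about the centroidal y-axis gives I_y = 8.4247 in⁴.

I_x ≈ 12.0 in⁴, I_y ≈ 8.42 in⁴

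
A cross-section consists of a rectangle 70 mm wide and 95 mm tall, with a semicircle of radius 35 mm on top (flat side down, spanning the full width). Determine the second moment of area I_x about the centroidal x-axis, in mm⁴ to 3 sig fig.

Decompose the section into non-overlapping parts with the origin at the bottom-left of its bounding rectangle.
Rectangular body: 70 × 95, A = 6 650 mm², y = 47.5 mm, Ī = 5 001 354 mm⁴.
Semicircular cap: semicircle r = 35, A = 1924.2 mm², y = 109.85 mm, Ī = 164 704 mm⁴.
Centroid: ȳ = ΣA·y / ΣA = 61.494 mm.
Transfer each piece to the centroidal x-axis using Ī + A·d² with d = y − 61.494:
  rectangular body: d = -13.994 mm → contributes +6 303 558 mm⁴
  semicircular cap: d = 48.361 mm → contributes +4 665 036 mm⁴
Total I = 10 968 593 mm⁴.

I_x ≈ 1.10 × 10⁷ mm⁴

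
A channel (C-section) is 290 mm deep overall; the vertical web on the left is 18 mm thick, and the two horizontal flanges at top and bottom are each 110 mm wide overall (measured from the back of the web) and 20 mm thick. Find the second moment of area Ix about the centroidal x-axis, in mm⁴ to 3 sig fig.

Break the section into simple shapes (no overlaps), measuring from the bottom-left corner of the bounding box.
Web: 18 × 290, A = 5 220 mm², y = 145 mm, Ī = 36 583 500 mm⁴.
Top flange (beyond web): 92 × 20, A = 1 840 mm², y = 280 mm, Ī = 61 333 mm⁴.
Bottom flange (beyond web): 92 × 20, A = 1 840 mm², y = 10 mm, Ī = 61 333 mm⁴.
By symmetry the centroid is at mid-height, ȳ = 145 mm.
Transfer each piece to the centroidal x-axis using Ī + A·d² with d = y − 145:
  web: d = 0 mm → contributes +36 583 500 mm⁴
  top flange (beyond web): d = 135 mm → contributes +33 595 333 mm⁴
  bottom flange (beyond web): d = -135 mm → contributes +33 595 333 mm⁴
Total I = 103 774 167 mm⁴.

Ix ≈ 1.04 × 10⁸ mm⁴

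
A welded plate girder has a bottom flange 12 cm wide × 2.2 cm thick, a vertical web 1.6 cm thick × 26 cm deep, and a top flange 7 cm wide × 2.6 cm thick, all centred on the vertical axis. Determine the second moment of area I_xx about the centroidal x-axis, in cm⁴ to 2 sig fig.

I_xx ≈ 1.1 × 10⁴ cm⁴

Split into non-overlapping primitives; take the origin at the lower-left of the bounding box.
Bottom plate: 12 × 2.2, A = 26.4 cm², y = 1.1 cm, Ī = 10.65 cm⁴.
Web plate: 1.6 × 26, A = 41.6 cm², y = 15.2 cm, Ī = 2 343 cm⁴.
Top plate: 7 × 2.6, A = 18.2 cm², y = 29.5 cm, Ī = 10.25 cm⁴.
Centroid: ȳ = ΣA·y / ΣA = 13.9 cm.
Transfer each piece to the centroidal x-axis using Ī + A·d² with d = y − 13.9:
  bottom plate: d = -12.8 cm → contributes +4 337 cm⁴
  web plate: d = 1.299 cm → contributes +2 414 cm⁴
  top plate: d = 15.6 cm → contributes +4 439 cm⁴
Total I = 11 189 cm⁴.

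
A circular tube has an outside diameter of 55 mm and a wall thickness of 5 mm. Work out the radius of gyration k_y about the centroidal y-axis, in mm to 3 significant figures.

Break the section into simple shapes (no overlaps), measuring from the bottom-left corner of the bounding box.
Outer circle: ⌀55, A = 2375.8 mm², x = 27.5 mm, Ī = 449 180 mm⁴.
Bore (subtracted): ⌀45, A = 1590.4 mm², x = 27.5 mm, Ī = 201 289 mm⁴.
By symmetry the centroid is at mid-width, x̄ = 27.5 mm.
All pieces are centred on the centroidal y-axis, so I = ΣĪ (holes subtracted) = 247 891 mm⁴.
Radius of gyration: k = √(I/A) = √(247 891 / 785.4) = 17.766 mm.

k_y ≈ 17.8 mm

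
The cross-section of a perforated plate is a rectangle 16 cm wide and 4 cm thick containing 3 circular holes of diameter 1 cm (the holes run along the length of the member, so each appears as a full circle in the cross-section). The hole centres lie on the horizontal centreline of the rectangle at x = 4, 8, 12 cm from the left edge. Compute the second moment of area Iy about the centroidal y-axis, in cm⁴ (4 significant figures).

Iy ≈ 1340 cm⁴

Split into non-overlapping primitives; take the origin at the lower-left of the bounding box.
Plate: 16 × 4, A = 64 cm², x = 8 cm, Ī = 1365.33 cm⁴.
Hole 1 (subtracted): ⌀1, A = 0.785398 cm², x = 4 cm, Ī = 0.0490874 cm⁴.
Hole 2 (subtracted): ⌀1, A = 0.785398 cm², x = 8 cm, Ī = 0.0490874 cm⁴.
Hole 3 (subtracted): ⌀1, A = 0.785398 cm², x = 12 cm, Ī = 0.0490874 cm⁴.
By symmetry the centroid is at mid-width, x̄ = 8 cm.
Transfer each piece to the centroidal y-axis using Ī + A·d² with d = x − 8:
  plate: d = 0 cm → contributes +1365.33 cm⁴
  hole 1: d = -4 cm → contributes −12.6155 cm⁴
  hole 2: d = 0 cm → contributes −0.0490874 cm⁴
  hole 3: d = 4 cm → contributes −12.6155 cm⁴
Total I = 1340.05 cm⁴.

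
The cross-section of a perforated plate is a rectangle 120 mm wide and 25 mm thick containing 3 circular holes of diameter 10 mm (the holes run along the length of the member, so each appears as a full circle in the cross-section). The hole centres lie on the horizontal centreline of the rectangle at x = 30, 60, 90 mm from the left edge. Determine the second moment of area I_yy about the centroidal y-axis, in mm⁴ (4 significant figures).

Split into non-overlapping primitives; take the origin at the lower-left of the bounding box.
Plate: 120 × 25, A = 3 000 mm², x = 60 mm, Ī = 3 600 000 mm⁴.
Hole 1 (subtracted): ⌀10, A = 78.5398 mm², x = 30 mm, Ī = 490.874 mm⁴.
Hole 2 (subtracted): ⌀10, A = 78.5398 mm², x = 60 mm, Ī = 490.874 mm⁴.
Hole 3 (subtracted): ⌀10, A = 78.5398 mm², x = 90 mm, Ī = 490.874 mm⁴.
By symmetry the centroid is at mid-width, x̄ = 60 mm.
Transfer each piece to the centroidal y-axis using Ī + A·d² with d = x − 60:
  plate: d = 0 mm → contributes +3 600 000 mm⁴
  hole 1: d = -30 mm → contributes −71176.7 mm⁴
  hole 2: d = 0 mm → contributes −490.874 mm⁴
  hole 3: d = 30 mm → contributes −71176.7 mm⁴
Total I = 3 457 156 mm⁴.

I_yy ≈ 3.457 × 10⁶ mm⁴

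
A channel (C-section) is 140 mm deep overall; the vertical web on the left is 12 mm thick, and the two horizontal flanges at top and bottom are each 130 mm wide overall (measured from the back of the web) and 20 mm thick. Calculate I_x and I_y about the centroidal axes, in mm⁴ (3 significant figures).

I_x ≈ 1.99 × 10⁷ mm⁴, I_y ≈ 1.07 × 10⁷ mm⁴

Treat the section as a set of non-overlapping primitives; coordinates are from the bounding-box lower-left.
Web: 12 × 140, A = 1 680 mm², y = 70 mm, Ī = 2 744 000 mm⁴.
Top flange (beyond web): 118 × 20, A = 2 360 mm², y = 130 mm, Ī = 78 667 mm⁴.
Bottom flange (beyond web): 118 × 20, A = 2 360 mm², y = 10 mm, Ī = 78 667 mm⁴.
By symmetry the centroid is at mid-height, ȳ = 70 mm.
Transfer each piece to the centroidal x-axis using Ī + A·d² with d = y − 70:
  web: d = 0 mm → contributes +2 744 000 mm⁴
  top flange (beyond web): d = 60 mm → contributes +8 574 667 mm⁴
  bottom flange (beyond web): d = -60 mm → contributes +8 574 667 mm⁴
Total I = 19 893 333 mm⁴.
For the y-axis: x̄ = 53.938 mm.
Repeating about the centroidal y-axis gives I_y = 10 731 708 mm⁴.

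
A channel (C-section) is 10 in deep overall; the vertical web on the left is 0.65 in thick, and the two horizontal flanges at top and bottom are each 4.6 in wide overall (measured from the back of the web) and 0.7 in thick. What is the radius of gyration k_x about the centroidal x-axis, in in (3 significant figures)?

Treat the section as a set of non-overlapping primitives; coordinates are from the bounding-box lower-left.
Web: 0.65 × 10, A = 6.5 in², y = 5 in, Ī = 54.167 in⁴.
Top flange (beyond web): 3.95 × 0.7, A = 2.765 in², y = 9.65 in, Ī = 0.1129 in⁴.
Bottom flange (beyond web): 3.95 × 0.7, A = 2.765 in², y = 0.35 in, Ī = 0.1129 in⁴.
By symmetry the centroid is at mid-height, ȳ = 5 in.
Transfer each piece to the centroidal x-axis using Ī + A·d² with d = y − 5:
  web: d = 0 in → contributes +54.167 in⁴
  top flange (beyond web): d = 4.65 in → contributes +59.899 in⁴
  bottom flange (beyond web): d = -4.65 in → contributes +59.899 in⁴
Total I = 173.96 in⁴.
Radius of gyration: k = √(I/A) = √(173.96 / 12.03) = 3.8028 in.

k_x ≈ 3.80 in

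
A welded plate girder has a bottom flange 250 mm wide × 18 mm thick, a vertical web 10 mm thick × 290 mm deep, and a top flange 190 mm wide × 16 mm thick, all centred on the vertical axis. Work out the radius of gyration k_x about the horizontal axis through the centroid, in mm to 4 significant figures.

k_x ≈ 136.1 mm

Split into non-overlapping primitives; take the origin at the lower-left of the bounding box.
Bottom plate: 250 × 18, A = 4 500 mm², y = 9 mm, Ī = 121 500 mm⁴.
Web plate: 10 × 290, A = 2 900 mm², y = 163 mm, Ī = 20 324 167 mm⁴.
Top plate: 190 × 16, A = 3 040 mm², y = 316 mm, Ī = 64853.3 mm⁴.
Centroid: ȳ = ΣA·y / ΣA = 141.172 mm.
Transfer each piece to the horizontal axis through the centroid using Ī + A·d² with d = y − 141.172:
  bottom plate: d = -132.172 mm → contributes +78 734 461 mm⁴
  web plate: d = 21.8276 mm → contributes +21 705 853 mm⁴
  top plate: d = 174.828 mm → contributes +92 981 495 mm⁴
Total I = 193 421 810 mm⁴.
Radius of gyration: k = √(I/A) = √(193 421 810 / 10 440) = 136.114 mm.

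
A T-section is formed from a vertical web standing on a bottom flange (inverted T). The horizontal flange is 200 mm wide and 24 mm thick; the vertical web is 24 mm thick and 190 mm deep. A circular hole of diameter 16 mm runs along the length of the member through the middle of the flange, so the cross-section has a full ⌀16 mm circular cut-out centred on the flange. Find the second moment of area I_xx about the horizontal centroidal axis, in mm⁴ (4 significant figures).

Decompose the section into non-overlapping parts with the origin at the bottom-left of its bounding rectangle.
Flange: 200 × 24, A = 4 800 mm², y = 12 mm, Ī = 230 400 mm⁴.
Web: 24 × 190, A = 4 560 mm², y = 119 mm, Ī = 13 718 000 mm⁴.
Hole (subtracted): ⌀16, A = 201.062 mm², y = 12 mm, Ī = 3216.99 mm⁴.
Centroid: ȳ = ΣA·y / ΣA = 65.2726 mm.
Transfer each piece to the horizontal centroidal axis using Ī + A·d² with d = y − 65.2726:
  flange: d = -53.2726 mm → contributes +13 852 631 mm⁴
  web: d = 53.7274 mm → contributes +26 881 073 mm⁴
  hole: d = -53.2726 mm → contributes −573 824 mm⁴
Total I = 40 159 880 mm⁴.

I_xx ≈ 4.016 × 10⁷ mm⁴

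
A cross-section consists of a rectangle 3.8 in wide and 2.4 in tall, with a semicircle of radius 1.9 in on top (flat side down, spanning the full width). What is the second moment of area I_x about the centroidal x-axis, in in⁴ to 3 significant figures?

Decompose the section into non-overlapping parts with the origin at the bottom-left of its bounding rectangle.
Rectangular body: 3.8 × 2.4, A = 9.12 in², y = 1.2 in, Ī = 4.3776 in⁴.
Semicircular cap: semicircle r = 1.9, A = 5.6706 in², y = 3.2064 in, Ī = 1.4304 in⁴.
Centroid: ȳ = ΣA·y / ΣA = 1.9692 in.
Transfer each piece to the centroidal x-axis using Ī + A·d² with d = y − 1.9692:
  rectangular body: d = -0.76923 in → contributes +9.774 in⁴
  semicircular cap: d = 1.2372 in → contributes +10.109 in⁴
Total I = 19.884 in⁴.

I_x ≈ 19.9 in⁴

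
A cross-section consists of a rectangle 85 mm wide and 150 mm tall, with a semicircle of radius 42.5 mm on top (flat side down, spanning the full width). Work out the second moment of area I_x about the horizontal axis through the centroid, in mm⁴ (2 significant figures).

Split into non-overlapping primitives; take the origin at the lower-left of the bounding box.
Rectangular body: 85 × 150, A = 12 750 mm², y = 75 mm, Ī = 23 906 250 mm⁴.
Semicircular cap: semicircle r = 42.5, A = 2 837 mm², y = 168 mm, Ī = 358 086 mm⁴.
Centroid: ȳ = ΣA·y / ΣA = 91.94 mm.
Transfer each piece to the horizontal axis through the centroid using Ī + A·d² with d = y − 91.94:
  rectangular body: d = -16.94 mm → contributes +27 562 899 mm⁴
  semicircular cap: d = 76.1 mm → contributes +16 790 285 mm⁴
Total I = 44 353 184 mm⁴.

I_x ≈ 4.4 × 10⁷ mm⁴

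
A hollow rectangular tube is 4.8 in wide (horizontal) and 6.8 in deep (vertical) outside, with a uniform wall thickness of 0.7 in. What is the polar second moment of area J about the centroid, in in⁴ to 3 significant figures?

Treat the section as a set of non-overlapping primitives; coordinates are from the bounding-box lower-left.
Outer rectangle: 4.8 × 6.8, A = 32.64 in², y = 3.4 in, Ī = 125.77 in⁴.
Inner void (subtracted): 3.4 × 5.4, A = 18.36 in², y = 3.4 in, Ī = 44.615 in⁴.
By symmetry the centroid is at mid-height, ȳ = 3.4 in.
All pieces are centred on the centroidal x-axis, so I = ΣĪ (holes subtracted) = 81.158 in⁴.
Repeating about the centroidal y-axis gives I_y = 44.982 in⁴.
Polar second moment: J = I_x + I_y = 126.14 in⁴.

J ≈ 126 in⁴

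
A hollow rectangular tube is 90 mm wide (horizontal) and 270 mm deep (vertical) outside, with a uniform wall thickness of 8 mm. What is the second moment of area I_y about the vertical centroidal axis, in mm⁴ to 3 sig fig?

I_y ≈ 7.83 × 10⁶ mm⁴

Split into non-overlapping primitives; take the origin at the lower-left of the bounding box.
Outer rectangle: 90 × 270, A = 24 300 mm², x = 45 mm, Ī = 16 402 500 mm⁴.
Inner void (subtracted): 74 × 254, A = 18 796 mm², x = 45 mm, Ī = 8 577 241 mm⁴.
By symmetry the centroid is at mid-width, x̄ = 45 mm.
All pieces are centred on the vertical centroidal axis, so I = ΣĪ (holes subtracted) = 7 825 259 mm⁴.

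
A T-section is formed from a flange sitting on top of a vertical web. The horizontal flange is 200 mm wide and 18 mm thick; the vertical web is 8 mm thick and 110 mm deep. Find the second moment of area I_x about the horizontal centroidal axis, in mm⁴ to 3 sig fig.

Treat the section as a set of non-overlapping primitives; coordinates are from the bounding-box lower-left.
Flange: 200 × 18, A = 3 600 mm², y = 119 mm, Ī = 97 200 mm⁴.
Web: 8 × 110, A = 880 mm², y = 55 mm, Ī = 887 333 mm⁴.
Centroid: ȳ = ΣA·y / ΣA = 106.43 mm.
Transfer each piece to the horizontal centroidal axis using Ī + A·d² with d = y − 106.43:
  flange: d = 12.571 mm → contributes +666 147 mm⁴
  web: d = -51.429 mm → contributes +3 214 844 mm⁴
Total I = 3 880 990 mm⁴.

I_x ≈ 3.88 × 10⁶ mm⁴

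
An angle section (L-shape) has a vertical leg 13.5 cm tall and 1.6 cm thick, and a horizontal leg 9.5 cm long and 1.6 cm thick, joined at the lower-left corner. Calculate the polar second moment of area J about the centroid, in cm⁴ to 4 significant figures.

J ≈ 863.3 cm⁴

Decompose the section into non-overlapping parts with the origin at the bottom-left of its bounding rectangle.
Vertical leg: 1.6 × 13.5, A = 21.6 cm², y = 6.75 cm, Ī = 328.05 cm⁴.
Horizontal leg (remainder): 7.9 × 1.6, A = 12.64 cm², y = 0.8 cm, Ī = 2.69653 cm⁴.
Centroid: ȳ = ΣA·y / ΣA = 4.5535 cm.
Transfer each piece to the centroidal x-axis using Ī + A·d² with d = y − 4.5535:
  vertical leg: d = 2.1965 cm → contributes +432.261 cm⁴
  horizontal leg (remainder): d = -3.7535 cm → contributes +180.779 cm⁴
Total I = 613.04 cm⁴.
For the y-axis: x̄ = 2.5535 cm.
Repeating about the centroidal y-axis gives I_y = 250.256 cm⁴.
Polar second moment: J = I_x + I_y = 863.296 cm⁴.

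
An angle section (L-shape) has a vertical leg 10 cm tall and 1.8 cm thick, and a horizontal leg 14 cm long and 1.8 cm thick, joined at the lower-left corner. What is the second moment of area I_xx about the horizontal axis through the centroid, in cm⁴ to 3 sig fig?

I_xx ≈ 322 cm⁴

Treat the section as a set of non-overlapping primitives; coordinates are from the bounding-box lower-left.
Vertical leg: 1.8 × 10, A = 18 cm², y = 5 cm, Ī = 150 cm⁴.
Horizontal leg (remainder): 12.2 × 1.8, A = 21.96 cm², y = 0.9 cm, Ī = 5.9292 cm⁴.
Centroid: ȳ = ΣA·y / ΣA = 2.7468 cm.
Transfer each piece to the horizontal axis through the centroid using Ī + A·d² with d = y − 2.7468:
  vertical leg: d = 2.2532 cm → contributes +241.38 cm⁴
  horizontal leg (remainder): d = -1.8468 cm → contributes +80.831 cm⁴
Total I = 322.21 cm⁴.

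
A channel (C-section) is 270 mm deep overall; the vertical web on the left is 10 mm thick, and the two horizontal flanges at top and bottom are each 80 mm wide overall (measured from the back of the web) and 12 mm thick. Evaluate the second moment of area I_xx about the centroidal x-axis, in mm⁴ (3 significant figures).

I_xx ≈ 4.44 × 10⁷ mm⁴

Treat the section as a set of non-overlapping primitives; coordinates are from the bounding-box lower-left.
Web: 10 × 270, A = 2 700 mm², y = 135 mm, Ī = 16 402 500 mm⁴.
Top flange (beyond web): 70 × 12, A = 840 mm², y = 264 mm, Ī = 10 080 mm⁴.
Bottom flange (beyond web): 70 × 12, A = 840 mm², y = 6 mm, Ī = 10 080 mm⁴.
By symmetry the centroid is at mid-height, ȳ = 135 mm.
Transfer each piece to the centroidal x-axis using Ī + A·d² with d = y − 135:
  web: d = 0 mm → contributes +16 402 500 mm⁴
  top flange (beyond web): d = 129 mm → contributes +13 988 520 mm⁴
  bottom flange (beyond web): d = -129 mm → contributes +13 988 520 mm⁴
Total I = 44 379 540 mm⁴.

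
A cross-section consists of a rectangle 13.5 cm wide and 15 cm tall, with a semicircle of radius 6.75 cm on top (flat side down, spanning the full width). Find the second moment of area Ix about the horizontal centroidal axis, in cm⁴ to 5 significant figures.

Decompose the section into non-overlapping parts with the origin at the bottom-left of its bounding rectangle.
Rectangular body: 13.5 × 15, A = 202.5 cm², y = 7.5 cm, Ī = 3796.875 cm⁴.
Semicircular cap: semicircle r = 6.75, A = 71.56941 cm², y = 17.86479 cm, Ī = 227.849 cm⁴.
Centroid: ȳ = ΣA·y / ΣA = 10.20662 cm.
Transfer each piece to the horizontal centroidal axis using Ī + A·d² with d = y − 10.20662:
  rectangular body: d = -2.70662 cm → contributes +5280.348 cm⁴
  semicircular cap: d = 7.658169 cm → contributes +4425.219 cm⁴
Total I = 9705.567 cm⁴.

Ix ≈ 9705.6 cm⁴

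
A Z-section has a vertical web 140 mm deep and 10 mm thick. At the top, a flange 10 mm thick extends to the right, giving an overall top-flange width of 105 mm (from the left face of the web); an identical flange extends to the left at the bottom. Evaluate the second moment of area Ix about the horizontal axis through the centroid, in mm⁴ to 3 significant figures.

Treat the section as a set of non-overlapping primitives; coordinates are from the bounding-box lower-left.
Web: 10 × 140, A = 1 400 mm², y = 70 mm, Ī = 2 286 667 mm⁴.
Top flange (beyond web): 95 × 10, A = 950 mm², y = 135 mm, Ī = 7916.7 mm⁴.
Bottom flange (beyond web): 95 × 10, A = 950 mm², y = 5 mm, Ī = 7916.7 mm⁴.
Centroid: ȳ = ΣA·y / ΣA = 70 mm.
Transfer each piece to the horizontal axis through the centroid using Ī + A·d² with d = y − 70:
  web: d = 0 mm → contributes +2 286 667 mm⁴
  top flange (beyond web): d = 65 mm → contributes +4 021 667 mm⁴
  bottom flange (beyond web): d = -65 mm → contributes +4 021 667 mm⁴
Total I = 10 330 000 mm⁴.

Ix ≈ 1.03 × 10⁷ mm⁴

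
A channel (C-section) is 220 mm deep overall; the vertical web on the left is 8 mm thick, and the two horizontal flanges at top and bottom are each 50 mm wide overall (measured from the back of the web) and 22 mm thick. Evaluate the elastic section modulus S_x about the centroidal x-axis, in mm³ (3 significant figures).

Split into non-overlapping primitives; take the origin at the lower-left of the bounding box.
Web: 8 × 220, A = 1 760 mm², y = 110 mm, Ī = 7 098 667 mm⁴.
Top flange (beyond web): 42 × 22, A = 924 mm², y = 209 mm, Ī = 37 268 mm⁴.
Bottom flange (beyond web): 42 × 22, A = 924 mm², y = 11 mm, Ī = 37 268 mm⁴.
By symmetry the centroid is at mid-height, ȳ = 110 mm.
Transfer each piece to the centroidal x-axis using Ī + A·d² with d = y − 110:
  web: d = 0 mm → contributes +7 098 667 mm⁴
  top flange (beyond web): d = 99 mm → contributes +9 093 392 mm⁴
  bottom flange (beyond web): d = -99 mm → contributes +9 093 392 mm⁴
Total I = 25 285 451 mm⁴.
Extreme fibre distance c = 110 mm; S = I/c = 229 868 mm³.

S_x ≈ 2.30 × 10⁵ mm³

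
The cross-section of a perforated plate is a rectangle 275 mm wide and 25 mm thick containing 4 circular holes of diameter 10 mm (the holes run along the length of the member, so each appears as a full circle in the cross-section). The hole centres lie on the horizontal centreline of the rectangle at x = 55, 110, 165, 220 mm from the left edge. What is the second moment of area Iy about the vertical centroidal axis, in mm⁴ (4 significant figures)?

Split into non-overlapping primitives; take the origin at the lower-left of the bounding box.
Plate: 275 × 25, A = 6 875 mm², x = 137.5 mm, Ī = 43 326 823 mm⁴.
Hole 1 (subtracted): ⌀10, A = 78.5398 mm², x = 55 mm, Ī = 490.874 mm⁴.
Hole 2 (subtracted): ⌀10, A = 78.5398 mm², x = 110 mm, Ī = 490.874 mm⁴.
Hole 3 (subtracted): ⌀10, A = 78.5398 mm², x = 165 mm, Ī = 490.874 mm⁴.
Hole 4 (subtracted): ⌀10, A = 78.5398 mm², x = 220 mm, Ī = 490.874 mm⁴.
By symmetry the centroid is at mid-width, x̄ = 137.5 mm.
Transfer each piece to the vertical centroidal axis using Ī + A·d² with d = x − 137.5:
  plate: d = 0 mm → contributes +43 326 823 mm⁴
  hole 1: d = -82.5 mm → contributes −535 052 mm⁴
  hole 2: d = -27.5 mm → contributes −59886.6 mm⁴
  hole 3: d = 27.5 mm → contributes −59886.6 mm⁴
  hole 4: d = 82.5 mm → contributes −535 052 mm⁴
Total I = 42 136 945 mm⁴.

Iy ≈ 4.214 × 10⁷ mm⁴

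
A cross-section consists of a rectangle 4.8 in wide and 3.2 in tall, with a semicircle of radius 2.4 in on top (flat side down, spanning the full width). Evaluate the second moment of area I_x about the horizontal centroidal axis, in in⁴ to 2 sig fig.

I_x ≈ 56 in⁴

Treat the section as a set of non-overlapping primitives; coordinates are from the bounding-box lower-left.
Rectangular body: 4.8 × 3.2, A = 15.36 in², y = 1.6 in, Ī = 13.11 in⁴.
Semicircular cap: semicircle r = 2.4, A = 9.048 in², y = 4.219 in, Ī = 3.641 in⁴.
Centroid: ȳ = ΣA·y / ΣA = 2.571 in.
Transfer each piece to the horizontal centroidal axis using Ī + A·d² with d = y − 2.571:
  rectangular body: d = -0.9707 in → contributes +27.58 in⁴
  semicircular cap: d = 1.648 in → contributes +28.21 in⁴
Total I = 55.79 in⁴.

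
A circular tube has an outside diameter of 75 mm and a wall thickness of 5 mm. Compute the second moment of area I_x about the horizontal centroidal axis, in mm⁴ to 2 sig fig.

I_x ≈ 6.8 × 10⁵ mm⁴

Decompose the section into non-overlapping parts with the origin at the bottom-left of its bounding rectangle.
Outer circle: ⌀75, A = 4 418 mm², y = 37.5 mm, Ī = 1 553 156 mm⁴.
Bore (subtracted): ⌀65, A = 3 318 mm², y = 37.5 mm, Ī = 876 241 mm⁴.
By symmetry the centroid is at mid-height, ȳ = 37.5 mm.
All pieces are centred on the horizontal centroidal axis, so I = ΣĪ (holes subtracted) = 676 915 mm⁴.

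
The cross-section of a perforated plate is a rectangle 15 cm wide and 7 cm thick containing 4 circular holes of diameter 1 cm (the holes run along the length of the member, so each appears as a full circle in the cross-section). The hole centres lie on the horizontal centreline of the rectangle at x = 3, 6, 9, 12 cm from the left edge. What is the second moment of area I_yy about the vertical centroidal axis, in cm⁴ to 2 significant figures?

Split into non-overlapping primitives; take the origin at the lower-left of the bounding box.
Plate: 15 × 7, A = 105 cm², x = 7.5 cm, Ī = 1 969 cm⁴.
Hole 1 (subtracted): ⌀1, A = 0.7854 cm², x = 3 cm, Ī = 0.04909 cm⁴.
Hole 2 (subtracted): ⌀1, A = 0.7854 cm², x = 6 cm, Ī = 0.04909 cm⁴.
Hole 3 (subtracted): ⌀1, A = 0.7854 cm², x = 9 cm, Ī = 0.04909 cm⁴.
Hole 4 (subtracted): ⌀1, A = 0.7854 cm², x = 12 cm, Ī = 0.04909 cm⁴.
By symmetry the centroid is at mid-width, x̄ = 7.5 cm.
Transfer each piece to the vertical centroidal axis using Ī + A·d² with d = x − 7.5:
  plate: d = 0 cm → contributes +1 969 cm⁴
  hole 1: d = -4.5 cm → contributes −15.95 cm⁴
  hole 2: d = -1.5 cm → contributes −1.816 cm⁴
  hole 3: d = 1.5 cm → contributes −1.816 cm⁴
  hole 4: d = 4.5 cm → contributes −15.95 cm⁴
Total I = 1 933 cm⁴.

I_yy ≈ 1900 cm⁴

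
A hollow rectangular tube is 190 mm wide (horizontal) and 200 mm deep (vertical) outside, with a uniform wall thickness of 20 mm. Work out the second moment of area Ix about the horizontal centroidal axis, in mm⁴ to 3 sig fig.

Break the section into simple shapes (no overlaps), measuring from the bottom-left corner of the bounding box.
Outer rectangle: 190 × 200, A = 38 000 mm², y = 100 mm, Ī = 126 666 667 mm⁴.
Inner void (subtracted): 150 × 160, A = 24 000 mm², y = 100 mm, Ī = 51 200 000 mm⁴.
By symmetry the centroid is at mid-height, ȳ = 100 mm.
All pieces are centred on the horizontal centroidal axis, so I = ΣĪ (holes subtracted) = 75 466 667 mm⁴.

Ix ≈ 7.55 × 10⁷ mm⁴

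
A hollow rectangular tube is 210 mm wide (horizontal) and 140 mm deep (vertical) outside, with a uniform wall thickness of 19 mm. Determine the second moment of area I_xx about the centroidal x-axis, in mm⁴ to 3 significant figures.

I_xx ≈ 3.28 × 10⁷ mm⁴

Split into non-overlapping primitives; take the origin at the lower-left of the bounding box.
Outer rectangle: 210 × 140, A = 29 400 mm², y = 70 mm, Ī = 48 020 000 mm⁴.
Inner void (subtracted): 172 × 102, A = 17 544 mm², y = 70 mm, Ī = 15 210 648 mm⁴.
By symmetry the centroid is at mid-height, ȳ = 70 mm.
All pieces are centred on the centroidal x-axis, so I = ΣĪ (holes subtracted) = 32 809 352 mm⁴.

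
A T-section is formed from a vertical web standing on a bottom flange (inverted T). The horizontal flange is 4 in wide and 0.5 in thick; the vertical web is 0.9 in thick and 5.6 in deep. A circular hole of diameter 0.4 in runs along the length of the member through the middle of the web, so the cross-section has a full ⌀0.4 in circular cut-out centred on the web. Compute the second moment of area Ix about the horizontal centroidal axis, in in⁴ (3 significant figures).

Break the section into simple shapes (no overlaps), measuring from the bottom-left corner of the bounding box.
Flange: 4 × 0.5, A = 2 in², y = 0.25 in, Ī = 0.041667 in⁴.
Web: 0.9 × 5.6, A = 5.04 in², y = 3.3 in, Ī = 13.171 in⁴.
Hole (subtracted): ⌀0.4, A = 0.12566 in², y = 3.3 in, Ī = 0.0012566 in⁴.
Centroid: ȳ = ΣA·y / ΣA = 2.4178 in.
Transfer each piece to the horizontal centroidal axis using Ī + A·d² with d = y − 2.4178:
  flange: d = -2.1678 in → contributes +9.4402 in⁴
  web: d = 0.88222 in → contributes +17.094 in⁴
  hole: d = 0.88222 in → contributes −0.099063 in⁴
Total I = 26.435 in⁴.

Ix ≈ 26.4 in⁴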